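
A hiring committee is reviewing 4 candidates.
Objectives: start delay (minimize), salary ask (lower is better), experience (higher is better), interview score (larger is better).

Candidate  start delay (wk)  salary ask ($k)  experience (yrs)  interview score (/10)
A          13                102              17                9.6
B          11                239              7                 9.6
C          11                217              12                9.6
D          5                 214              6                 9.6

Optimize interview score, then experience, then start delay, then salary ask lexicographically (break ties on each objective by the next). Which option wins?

First maximize interview score: best is 9.6, kept {A, B, C, D}.
Then maximize experience: best is 17, kept {A}.

A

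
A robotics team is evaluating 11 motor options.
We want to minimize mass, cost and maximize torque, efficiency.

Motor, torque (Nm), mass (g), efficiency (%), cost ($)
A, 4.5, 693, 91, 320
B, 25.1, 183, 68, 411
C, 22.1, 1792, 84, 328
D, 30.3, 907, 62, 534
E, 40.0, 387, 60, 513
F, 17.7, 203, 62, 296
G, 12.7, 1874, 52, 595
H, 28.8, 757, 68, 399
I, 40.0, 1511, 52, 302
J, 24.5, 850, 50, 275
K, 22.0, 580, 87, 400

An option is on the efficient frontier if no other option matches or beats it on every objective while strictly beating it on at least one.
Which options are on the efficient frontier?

A: not dominated (best efficiency).
B: not dominated (best mass).
C: not dominated.
D: not dominated.
E: not dominated.
F: not dominated.
G: dominated by B (torque 25.1≥12.7, mass 183≤1874, efficiency 68≥52, cost 411≤595).
H: not dominated.
I: not dominated.
J: not dominated (best cost).
K: not dominated.

A, B, C, D, E, F, H, I, J, K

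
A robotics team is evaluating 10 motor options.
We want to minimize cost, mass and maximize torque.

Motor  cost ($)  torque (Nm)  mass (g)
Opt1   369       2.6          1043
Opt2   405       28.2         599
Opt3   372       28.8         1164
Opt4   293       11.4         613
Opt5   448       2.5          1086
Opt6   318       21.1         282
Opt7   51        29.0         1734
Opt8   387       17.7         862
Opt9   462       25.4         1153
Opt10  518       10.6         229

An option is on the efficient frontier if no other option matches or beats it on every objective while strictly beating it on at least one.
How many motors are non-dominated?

Opt1: dominated by Opt4 (cost 293≤369, torque 11.4≥2.6, mass 613≤1043).
Opt2: not dominated.
Opt3: not dominated.
Opt4: not dominated.
Opt5: dominated by Opt1 (cost 369≤448, torque 2.6≥2.5, mass 1043≤1086).
Opt6: not dominated.
Opt7: not dominated (best cost).
Opt8: dominated by Opt6 (cost 318≤387, torque 21.1≥17.7, mass 282≤862).
Opt9: dominated by Opt2 (cost 405≤462, torque 28.2≥25.4, mass 599≤1153).
Opt10: not dominated (best mass).
Pareto-optimal: Opt2, Opt3, Opt4, Opt6, Opt7, Opt10 → 6.

6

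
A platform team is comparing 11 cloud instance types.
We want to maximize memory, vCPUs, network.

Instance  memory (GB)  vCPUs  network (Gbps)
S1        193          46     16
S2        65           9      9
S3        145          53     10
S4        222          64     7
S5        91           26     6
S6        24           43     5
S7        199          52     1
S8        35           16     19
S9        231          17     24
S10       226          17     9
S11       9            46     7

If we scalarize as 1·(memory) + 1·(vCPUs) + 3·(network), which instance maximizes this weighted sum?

S1: 1·193 + 1·46 + 3·16 = 287
S2: 1·65 + 1·9 + 3·9 = 101
S3: 1·145 + 1·53 + 3·10 = 228
S4: 1·222 + 1·64 + 3·7 = 307
S5: 1·91 + 1·26 + 3·6 = 135
S6: 1·24 + 1·43 + 3·5 = 82
S7: 1·199 + 1·52 + 3·1 = 254
S8: 1·35 + 1·16 + 3·19 = 108
S9: 1·231 + 1·17 + 3·24 = 320
S10: 1·226 + 1·17 + 3·9 = 270
S11: 1·9 + 1·46 + 3·7 = 76
Highest: S9 at 320.

S9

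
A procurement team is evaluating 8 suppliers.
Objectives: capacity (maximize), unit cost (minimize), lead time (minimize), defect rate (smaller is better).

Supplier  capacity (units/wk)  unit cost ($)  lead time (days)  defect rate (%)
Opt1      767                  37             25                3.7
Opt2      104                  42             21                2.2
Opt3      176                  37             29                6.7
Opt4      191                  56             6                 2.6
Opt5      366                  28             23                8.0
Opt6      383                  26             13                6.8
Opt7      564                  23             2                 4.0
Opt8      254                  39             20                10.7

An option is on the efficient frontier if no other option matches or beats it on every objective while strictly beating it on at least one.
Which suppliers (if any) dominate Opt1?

none

Opt2: worse on capacity (104 vs 767).
Opt3: worse on capacity (176 vs 767).
Opt4: worse on capacity (191 vs 767).
Opt5: worse on capacity (366 vs 767).
Opt6: worse on capacity (383 vs 767).
Opt7: worse on capacity (564 vs 767).
Opt8: worse on capacity (254 vs 767).
No option dominates Opt1.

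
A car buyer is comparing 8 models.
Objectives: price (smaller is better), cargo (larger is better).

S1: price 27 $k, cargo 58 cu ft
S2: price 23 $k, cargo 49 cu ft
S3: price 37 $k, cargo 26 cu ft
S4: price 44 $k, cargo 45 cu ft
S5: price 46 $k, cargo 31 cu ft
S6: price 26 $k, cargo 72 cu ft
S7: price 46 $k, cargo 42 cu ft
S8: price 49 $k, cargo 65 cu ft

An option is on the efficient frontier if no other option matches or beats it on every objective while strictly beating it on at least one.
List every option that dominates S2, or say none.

S1: worse on price (27 vs 23).
S3: worse on price (37 vs 23).
S4: worse on price (44 vs 23).
S5: worse on price (46 vs 23).
S6: worse on price (26 vs 23).
S7: worse on price (46 vs 23).
S8: worse on price (49 vs 23).
No option dominates S2.

none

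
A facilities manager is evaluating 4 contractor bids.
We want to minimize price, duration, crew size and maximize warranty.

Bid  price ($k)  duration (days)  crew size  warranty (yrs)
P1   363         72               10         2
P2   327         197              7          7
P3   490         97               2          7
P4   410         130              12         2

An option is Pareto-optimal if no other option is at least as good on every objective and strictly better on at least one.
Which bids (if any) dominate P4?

P1

P1: price 363≤410, duration 72≤130, crew size 10≤12, warranty 2≥2 — dominates P4.
Others (P2, P3) are each worse than P4 on at least one objective.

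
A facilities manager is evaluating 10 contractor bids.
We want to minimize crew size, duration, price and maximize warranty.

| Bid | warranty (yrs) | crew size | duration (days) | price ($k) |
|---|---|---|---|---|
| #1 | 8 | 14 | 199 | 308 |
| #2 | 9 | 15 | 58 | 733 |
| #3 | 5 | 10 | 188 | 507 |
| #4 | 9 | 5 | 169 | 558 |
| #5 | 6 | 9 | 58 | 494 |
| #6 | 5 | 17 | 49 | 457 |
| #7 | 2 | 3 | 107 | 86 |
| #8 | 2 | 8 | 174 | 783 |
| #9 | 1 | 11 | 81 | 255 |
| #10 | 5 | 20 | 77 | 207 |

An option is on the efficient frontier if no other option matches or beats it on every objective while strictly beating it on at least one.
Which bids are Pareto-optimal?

#1, #2, #4, #5, #6, #7, #9, #10

#1: not dominated.
#2: not dominated.
#3: dominated by #5 (warranty 6≥5, crew size 9≤10, duration 58≤188, price 494≤507).
#4: not dominated.
#5: not dominated.
#6: not dominated (best duration).
#7: not dominated (best crew size).
#8: dominated by #4 (warranty 9≥2, crew size 5≤8, duration 169≤174, price 558≤783).
#9: not dominated.
#10: not dominated.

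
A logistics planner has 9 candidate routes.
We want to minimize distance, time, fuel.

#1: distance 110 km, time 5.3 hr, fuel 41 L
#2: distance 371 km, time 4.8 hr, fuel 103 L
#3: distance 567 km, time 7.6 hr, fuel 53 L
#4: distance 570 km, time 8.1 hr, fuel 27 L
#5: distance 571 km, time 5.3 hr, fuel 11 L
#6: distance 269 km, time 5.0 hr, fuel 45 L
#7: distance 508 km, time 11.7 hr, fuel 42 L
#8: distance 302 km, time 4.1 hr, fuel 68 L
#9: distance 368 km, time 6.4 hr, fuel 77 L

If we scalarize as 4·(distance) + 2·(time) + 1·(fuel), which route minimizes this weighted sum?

#1: 4·110 + 2·5.3 + 1·41 = 491.6
#2: 4·371 + 2·4.8 + 1·103 = 1596.6
#3: 4·567 + 2·7.6 + 1·53 = 2336.2
#4: 4·570 + 2·8.1 + 1·27 = 2323.2
#5: 4·571 + 2·5.3 + 1·11 = 2305.6
#6: 4·269 + 2·5.0 + 1·45 = 1131.0
#7: 4·508 + 2·11.7 + 1·42 = 2097.4
#8: 4·302 + 2·4.1 + 1·68 = 1284.2
#9: 4·368 + 2·6.4 + 1·77 = 1561.8
Lowest: #1 at 491.6.

#1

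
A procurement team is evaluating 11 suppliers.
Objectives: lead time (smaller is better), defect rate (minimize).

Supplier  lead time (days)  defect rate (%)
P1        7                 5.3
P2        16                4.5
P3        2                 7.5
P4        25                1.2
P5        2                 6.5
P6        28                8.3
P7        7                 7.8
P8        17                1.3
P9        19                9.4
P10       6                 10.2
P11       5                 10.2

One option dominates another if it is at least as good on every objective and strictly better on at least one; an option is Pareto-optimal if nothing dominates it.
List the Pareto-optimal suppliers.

P1: not dominated.
P2: not dominated.
P3: dominated by P5 (lead time 2≤2, defect rate 6.5≤7.5).
P4: not dominated (best defect rate).
P5: not dominated.
P6: dominated by P1 (lead time 7≤28, defect rate 5.3≤8.3).
P7: dominated by P1 (lead time 7≤7, defect rate 5.3≤7.8).
P8: not dominated.
P9: dominated by P1 (lead time 7≤19, defect rate 5.3≤9.4).
P10: dominated by P3 (lead time 2≤6, defect rate 7.5≤10.2).
P11: dominated by P3 (lead time 2≤5, defect rate 7.5≤10.2).

P1, P2, P4, P5, P8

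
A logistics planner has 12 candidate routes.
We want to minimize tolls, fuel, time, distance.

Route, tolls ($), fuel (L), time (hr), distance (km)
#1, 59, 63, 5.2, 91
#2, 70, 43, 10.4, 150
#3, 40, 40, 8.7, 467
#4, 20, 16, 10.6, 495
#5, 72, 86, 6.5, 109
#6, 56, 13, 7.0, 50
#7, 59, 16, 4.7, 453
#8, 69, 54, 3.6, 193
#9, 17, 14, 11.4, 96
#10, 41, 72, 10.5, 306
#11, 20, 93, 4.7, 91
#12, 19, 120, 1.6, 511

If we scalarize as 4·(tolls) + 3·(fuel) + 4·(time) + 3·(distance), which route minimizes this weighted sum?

#6

#1: 4·59 + 3·63 + 4·5.2 + 3·91 = 718.8
#2: 4·70 + 3·43 + 4·10.4 + 3·150 = 900.6
#3: 4·40 + 3·40 + 4·8.7 + 3·467 = 1715.8
#4: 4·20 + 3·16 + 4·10.6 + 3·495 = 1655.4
#5: 4·72 + 3·86 + 4·6.5 + 3·109 = 899.0
#6: 4·56 + 3·13 + 4·7.0 + 3·50 = 441.0
#7: 4·59 + 3·16 + 4·4.7 + 3·453 = 1661.8
#8: 4·69 + 3·54 + 4·3.6 + 3·193 = 1031.4
#9: 4·17 + 3·14 + 4·11.4 + 3·96 = 443.6
#10: 4·41 + 3·72 + 4·10.5 + 3·306 = 1340.0
#11: 4·20 + 3·93 + 4·4.7 + 3·91 = 650.8
#12: 4·19 + 3·120 + 4·1.6 + 3·511 = 1975.4
Lowest: #6 at 441.0.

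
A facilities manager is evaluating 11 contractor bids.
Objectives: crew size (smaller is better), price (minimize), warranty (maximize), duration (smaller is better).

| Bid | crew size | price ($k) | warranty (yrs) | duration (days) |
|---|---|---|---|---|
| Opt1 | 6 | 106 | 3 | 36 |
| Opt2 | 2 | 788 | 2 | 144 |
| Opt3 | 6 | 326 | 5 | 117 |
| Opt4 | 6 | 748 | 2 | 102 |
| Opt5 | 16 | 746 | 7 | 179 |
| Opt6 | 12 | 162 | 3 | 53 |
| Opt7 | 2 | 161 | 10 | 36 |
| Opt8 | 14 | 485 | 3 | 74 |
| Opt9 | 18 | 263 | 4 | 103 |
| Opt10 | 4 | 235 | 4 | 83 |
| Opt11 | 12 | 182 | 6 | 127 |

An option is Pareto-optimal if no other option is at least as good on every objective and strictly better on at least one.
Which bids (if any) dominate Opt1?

none

Opt2: worse on price (788 vs 106).
Opt3: worse on price (326 vs 106).
Opt4: worse on price (748 vs 106).
Opt5: worse on crew size (16 vs 6).
Opt6: worse on crew size (12 vs 6).
Opt7: worse on price (161 vs 106).
Opt8: worse on crew size (14 vs 6).
Opt9: worse on crew size (18 vs 6).
Opt10: worse on price (235 vs 106).
Opt11: worse on crew size (12 vs 6).
No option dominates Opt1.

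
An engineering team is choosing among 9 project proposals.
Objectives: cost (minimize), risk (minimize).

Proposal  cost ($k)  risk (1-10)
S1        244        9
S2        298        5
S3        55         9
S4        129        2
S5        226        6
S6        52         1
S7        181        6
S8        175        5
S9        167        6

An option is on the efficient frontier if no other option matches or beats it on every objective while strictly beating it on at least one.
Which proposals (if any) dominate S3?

S6

S6: cost 52≤55, risk 1≤9 — dominates S3.
Others (S1, S2, S4, S5, S7, S8, S9) are each worse than S3 on at least one objective.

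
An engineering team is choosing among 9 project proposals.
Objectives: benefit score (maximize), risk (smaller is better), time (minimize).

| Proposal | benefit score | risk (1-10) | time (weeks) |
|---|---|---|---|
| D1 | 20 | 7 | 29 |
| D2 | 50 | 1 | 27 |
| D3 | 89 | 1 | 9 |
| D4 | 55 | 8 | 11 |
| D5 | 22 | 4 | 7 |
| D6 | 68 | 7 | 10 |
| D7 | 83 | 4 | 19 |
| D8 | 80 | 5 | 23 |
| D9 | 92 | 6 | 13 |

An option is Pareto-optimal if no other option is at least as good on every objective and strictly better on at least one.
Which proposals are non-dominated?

D1: dominated by D2 (benefit score 50≥20, risk 1≤7, time 27≤29).
D2: dominated by D3 (benefit score 89≥50, risk 1≤1, time 9≤27).
D3: not dominated.
D4: dominated by D3 (benefit score 89≥55, risk 1≤8, time 9≤11).
D5: not dominated (best time).
D6: dominated by D3 (benefit score 89≥68, risk 1≤7, time 9≤10).
D7: dominated by D3 (benefit score 89≥83, risk 1≤4, time 9≤19).
D8: dominated by D3 (benefit score 89≥80, risk 1≤5, time 9≤23).
D9: not dominated (best benefit score).

D3, D5, D9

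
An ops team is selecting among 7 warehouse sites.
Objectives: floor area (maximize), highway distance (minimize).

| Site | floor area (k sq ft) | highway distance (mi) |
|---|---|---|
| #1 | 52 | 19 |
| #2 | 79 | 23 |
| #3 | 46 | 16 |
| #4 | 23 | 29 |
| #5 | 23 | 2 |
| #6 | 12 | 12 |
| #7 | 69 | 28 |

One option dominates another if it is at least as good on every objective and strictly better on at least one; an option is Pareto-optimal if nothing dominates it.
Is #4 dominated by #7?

Yes

#7 vs #4: floor area 69≥23, highway distance 28≤29 — #7 is at least as good on every objective with at least one strict improvement.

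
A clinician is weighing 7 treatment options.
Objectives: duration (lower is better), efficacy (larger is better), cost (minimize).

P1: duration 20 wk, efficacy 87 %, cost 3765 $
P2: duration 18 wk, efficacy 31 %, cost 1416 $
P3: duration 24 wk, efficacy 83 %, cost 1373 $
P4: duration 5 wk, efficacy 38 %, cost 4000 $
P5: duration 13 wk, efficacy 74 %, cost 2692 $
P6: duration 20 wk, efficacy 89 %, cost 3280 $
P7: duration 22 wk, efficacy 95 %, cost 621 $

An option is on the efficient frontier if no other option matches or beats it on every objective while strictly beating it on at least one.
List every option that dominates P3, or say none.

P7

P7: duration 22≤24, efficacy 95≥83, cost 621≤1373 — dominates P3.
Others (P1, P2, P4, P5, P6) are each worse than P3 on at least one objective.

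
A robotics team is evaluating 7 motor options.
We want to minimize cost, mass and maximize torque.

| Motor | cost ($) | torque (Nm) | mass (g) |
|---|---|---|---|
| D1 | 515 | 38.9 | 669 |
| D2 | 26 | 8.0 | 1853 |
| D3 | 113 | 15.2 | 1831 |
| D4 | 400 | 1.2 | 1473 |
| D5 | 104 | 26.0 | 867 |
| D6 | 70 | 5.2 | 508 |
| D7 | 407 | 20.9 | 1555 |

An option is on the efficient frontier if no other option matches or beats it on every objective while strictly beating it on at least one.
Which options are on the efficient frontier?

D1, D2, D5, D6

D1: not dominated (best torque).
D2: not dominated (best cost).
D3: dominated by D5 (cost 104≤113, torque 26.0≥15.2, mass 867≤1831).
D4: dominated by D5 (cost 104≤400, torque 26.0≥1.2, mass 867≤1473).
D5: not dominated.
D6: not dominated (best mass).
D7: dominated by D5 (cost 104≤407, torque 26.0≥20.9, mass 867≤1555).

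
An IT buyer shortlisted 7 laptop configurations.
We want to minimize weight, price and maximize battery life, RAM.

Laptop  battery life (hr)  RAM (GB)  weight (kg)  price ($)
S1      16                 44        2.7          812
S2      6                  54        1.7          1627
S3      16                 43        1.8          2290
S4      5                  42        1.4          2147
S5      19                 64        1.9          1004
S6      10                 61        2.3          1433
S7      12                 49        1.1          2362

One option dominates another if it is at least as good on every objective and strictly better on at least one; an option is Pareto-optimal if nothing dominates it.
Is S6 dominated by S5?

S5 vs S6: battery life 19≥10, RAM 64≥61, weight 1.9≤2.3, price 1004≤1433 — S5 is at least as good on every objective with at least one strict improvement.

Yes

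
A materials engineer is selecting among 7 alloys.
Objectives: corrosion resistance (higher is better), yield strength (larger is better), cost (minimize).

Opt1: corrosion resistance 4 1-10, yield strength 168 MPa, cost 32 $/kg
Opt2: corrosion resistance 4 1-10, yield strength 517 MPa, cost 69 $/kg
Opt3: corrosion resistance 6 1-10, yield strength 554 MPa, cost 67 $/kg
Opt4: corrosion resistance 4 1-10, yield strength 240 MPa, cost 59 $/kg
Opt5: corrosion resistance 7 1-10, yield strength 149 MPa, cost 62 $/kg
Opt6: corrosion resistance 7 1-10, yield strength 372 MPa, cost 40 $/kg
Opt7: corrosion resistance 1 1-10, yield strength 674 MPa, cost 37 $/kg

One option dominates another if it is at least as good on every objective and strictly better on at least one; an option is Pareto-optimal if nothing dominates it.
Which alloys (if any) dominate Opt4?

Opt6: corrosion resistance 7≥4, yield strength 372≥240, cost 40≤59 — dominates Opt4.
Others (Opt1, Opt2, Opt3, Opt5, Opt7) are each worse than Opt4 on at least one objective.

Opt6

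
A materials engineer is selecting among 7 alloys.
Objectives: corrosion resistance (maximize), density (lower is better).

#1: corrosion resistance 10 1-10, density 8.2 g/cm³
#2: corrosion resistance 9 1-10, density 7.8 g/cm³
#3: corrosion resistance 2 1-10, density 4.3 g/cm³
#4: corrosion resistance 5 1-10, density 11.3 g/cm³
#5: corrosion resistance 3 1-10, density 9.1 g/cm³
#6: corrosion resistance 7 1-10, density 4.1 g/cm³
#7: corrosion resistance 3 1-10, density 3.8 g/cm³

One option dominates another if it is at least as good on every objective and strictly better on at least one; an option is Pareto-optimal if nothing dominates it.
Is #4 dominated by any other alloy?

#1 vs #4: corrosion resistance 10≥5, density 8.2≤11.3 — #1 is at least as good on every objective and strictly better on at least one, so #1 dominates #4.

Yes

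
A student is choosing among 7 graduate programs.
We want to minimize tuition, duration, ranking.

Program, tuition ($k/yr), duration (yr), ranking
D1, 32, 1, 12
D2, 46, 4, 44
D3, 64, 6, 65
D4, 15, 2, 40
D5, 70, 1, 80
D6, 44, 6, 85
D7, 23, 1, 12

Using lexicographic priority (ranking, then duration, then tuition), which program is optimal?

First minimize ranking: best is 12, kept {D1, D7}.
Then minimize duration: best is 1, kept {D1, D7}.
Then minimize tuition: best is 23, kept {D7}.

D7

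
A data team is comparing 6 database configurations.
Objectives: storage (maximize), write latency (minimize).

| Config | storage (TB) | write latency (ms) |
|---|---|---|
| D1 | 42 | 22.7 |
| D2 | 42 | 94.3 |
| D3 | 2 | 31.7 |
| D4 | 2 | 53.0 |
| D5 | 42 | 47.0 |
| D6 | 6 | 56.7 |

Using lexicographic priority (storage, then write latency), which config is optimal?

First maximize storage: best is 42, kept {D1, D2, D5}.
Then minimize write latency: best is 22.7, kept {D1}.

D1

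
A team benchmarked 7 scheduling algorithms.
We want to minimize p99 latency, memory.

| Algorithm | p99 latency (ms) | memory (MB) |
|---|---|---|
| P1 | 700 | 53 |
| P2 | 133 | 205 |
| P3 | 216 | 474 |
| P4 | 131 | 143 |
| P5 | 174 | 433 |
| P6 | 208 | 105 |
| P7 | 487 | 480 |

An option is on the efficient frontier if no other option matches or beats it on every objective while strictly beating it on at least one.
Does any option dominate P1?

No

P2: worse on memory (205 vs 53).
P3: worse on memory (474 vs 53).
P4: worse on memory (143 vs 53).
P5: worse on memory (433 vs 53).
P6: worse on memory (105 vs 53).
P7: worse on memory (480 vs 53).
No option is at least as good as P1 on every objective and strictly better on one.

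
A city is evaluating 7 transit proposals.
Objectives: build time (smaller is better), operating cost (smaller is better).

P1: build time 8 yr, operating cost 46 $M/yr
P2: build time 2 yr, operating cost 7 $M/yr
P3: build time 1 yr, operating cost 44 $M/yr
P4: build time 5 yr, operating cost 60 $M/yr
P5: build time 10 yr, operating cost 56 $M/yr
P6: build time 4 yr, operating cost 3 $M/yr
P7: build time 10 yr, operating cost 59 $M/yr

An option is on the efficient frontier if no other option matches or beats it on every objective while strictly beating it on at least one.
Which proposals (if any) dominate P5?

P1, P2, P3, P6

P1: build time 8≤10, operating cost 46≤56 — dominates P5.
P2: build time 2≤10, operating cost 7≤56 — dominates P5.
P3: build time 1≤10, operating cost 44≤56 — dominates P5.
P6: build time 4≤10, operating cost 3≤56 — dominates P5.
Others (P4, P7) are each worse than P5 on at least one objective.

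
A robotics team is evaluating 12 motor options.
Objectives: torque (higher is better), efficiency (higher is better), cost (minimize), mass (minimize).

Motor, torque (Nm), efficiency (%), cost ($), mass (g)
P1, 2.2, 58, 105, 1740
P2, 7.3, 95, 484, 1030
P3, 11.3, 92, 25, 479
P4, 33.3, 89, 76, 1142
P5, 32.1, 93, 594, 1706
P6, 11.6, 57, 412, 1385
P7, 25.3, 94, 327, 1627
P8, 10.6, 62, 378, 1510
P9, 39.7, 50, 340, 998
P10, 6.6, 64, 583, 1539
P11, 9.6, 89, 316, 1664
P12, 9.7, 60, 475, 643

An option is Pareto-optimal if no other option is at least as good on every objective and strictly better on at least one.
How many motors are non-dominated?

P1: dominated by P3 (torque 11.3≥2.2, efficiency 92≥58, cost 25≤105, mass 479≤1740).
P2: not dominated (best efficiency).
P3: not dominated (best cost).
P4: not dominated.
P5: not dominated.
P6: dominated by P4 (torque 33.3≥11.6, efficiency 89≥57, cost 76≤412, mass 1142≤1385).
P7: not dominated.
P8: dominated by P3 (torque 11.3≥10.6, efficiency 92≥62, cost 25≤378, mass 479≤1510).
P9: not dominated (best torque).
P10: dominated by P2 (torque 7.3≥6.6, efficiency 95≥64, cost 484≤583, mass 1030≤1539).
P11: dominated by P3 (torque 11.3≥9.6, efficiency 92≥89, cost 25≤316, mass 479≤1664).
P12: dominated by P3 (torque 11.3≥9.7, efficiency 92≥60, cost 25≤475, mass 479≤643).
Pareto-optimal: P2, P3, P4, P5, P7, P9 → 6.

6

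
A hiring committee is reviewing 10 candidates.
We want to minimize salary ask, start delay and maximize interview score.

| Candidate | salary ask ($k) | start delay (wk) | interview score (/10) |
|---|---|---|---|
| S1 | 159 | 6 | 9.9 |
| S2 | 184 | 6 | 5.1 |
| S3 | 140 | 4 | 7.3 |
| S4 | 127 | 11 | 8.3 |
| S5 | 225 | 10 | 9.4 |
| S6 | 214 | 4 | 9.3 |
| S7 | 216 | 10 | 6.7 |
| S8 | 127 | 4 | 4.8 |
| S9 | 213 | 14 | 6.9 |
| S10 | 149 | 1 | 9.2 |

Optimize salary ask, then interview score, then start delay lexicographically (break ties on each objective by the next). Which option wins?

First minimize salary ask: best is 127, kept {S4, S8}.
Then maximize interview score: best is 8.3, kept {S4}.

S4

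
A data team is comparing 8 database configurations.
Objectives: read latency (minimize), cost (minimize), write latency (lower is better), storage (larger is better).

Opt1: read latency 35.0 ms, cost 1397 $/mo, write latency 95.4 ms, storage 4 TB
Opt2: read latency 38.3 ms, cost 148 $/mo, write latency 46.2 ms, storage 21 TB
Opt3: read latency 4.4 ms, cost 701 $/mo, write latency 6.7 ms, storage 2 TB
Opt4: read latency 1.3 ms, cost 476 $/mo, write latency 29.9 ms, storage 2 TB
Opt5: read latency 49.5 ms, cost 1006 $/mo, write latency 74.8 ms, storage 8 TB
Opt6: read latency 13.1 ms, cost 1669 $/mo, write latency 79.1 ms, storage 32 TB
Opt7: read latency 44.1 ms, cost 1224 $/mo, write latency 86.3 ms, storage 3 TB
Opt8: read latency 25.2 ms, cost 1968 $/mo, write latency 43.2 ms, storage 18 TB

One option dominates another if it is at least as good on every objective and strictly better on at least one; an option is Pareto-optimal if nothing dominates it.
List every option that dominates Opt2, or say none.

Opt1: worse on cost (1397 vs 148).
Opt3: worse on cost (701 vs 148).
Opt4: worse on cost (476 vs 148).
Opt5: worse on read latency (49.5 vs 38.3).
Opt6: worse on cost (1669 vs 148).
Opt7: worse on read latency (44.1 vs 38.3).
Opt8: worse on cost (1968 vs 148).
No option dominates Opt2.

none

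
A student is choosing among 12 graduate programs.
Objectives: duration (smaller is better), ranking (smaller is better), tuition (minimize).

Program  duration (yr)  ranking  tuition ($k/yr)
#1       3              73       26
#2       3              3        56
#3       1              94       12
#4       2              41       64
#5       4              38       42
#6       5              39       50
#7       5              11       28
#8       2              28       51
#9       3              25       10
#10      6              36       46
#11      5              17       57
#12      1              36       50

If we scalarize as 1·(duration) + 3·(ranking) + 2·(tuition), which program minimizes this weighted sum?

#7

#1: 1·3 + 3·73 + 2·26 = 274
#2: 1·3 + 3·3 + 2·56 = 124
#3: 1·1 + 3·94 + 2·12 = 307
#4: 1·2 + 3·41 + 2·64 = 253
#5: 1·4 + 3·38 + 2·42 = 202
#6: 1·5 + 3·39 + 2·50 = 222
#7: 1·5 + 3·11 + 2·28 = 94
#8: 1·2 + 3·28 + 2·51 = 188
#9: 1·3 + 3·25 + 2·10 = 98
#10: 1·6 + 3·36 + 2·46 = 206
#11: 1·5 + 3·17 + 2·57 = 170
#12: 1·1 + 3·36 + 2·50 = 209
Lowest: #7 at 94.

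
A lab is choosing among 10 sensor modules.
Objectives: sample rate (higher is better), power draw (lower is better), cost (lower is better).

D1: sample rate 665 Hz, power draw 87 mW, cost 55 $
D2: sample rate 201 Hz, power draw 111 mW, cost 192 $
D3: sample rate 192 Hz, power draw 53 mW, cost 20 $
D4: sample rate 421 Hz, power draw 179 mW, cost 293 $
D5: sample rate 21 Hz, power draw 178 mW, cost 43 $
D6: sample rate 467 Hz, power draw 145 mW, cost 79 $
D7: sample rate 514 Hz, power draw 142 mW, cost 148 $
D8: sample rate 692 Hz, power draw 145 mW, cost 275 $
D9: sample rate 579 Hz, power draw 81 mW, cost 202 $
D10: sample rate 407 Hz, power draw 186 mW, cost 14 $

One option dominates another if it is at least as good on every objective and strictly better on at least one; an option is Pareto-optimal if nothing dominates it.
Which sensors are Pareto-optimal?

D1, D3, D8, D9, D10

D1: not dominated.
D2: dominated by D1 (sample rate 665≥201, power draw 87≤111, cost 55≤192).
D3: not dominated (best power draw).
D4: dominated by D1 (sample rate 665≥421, power draw 87≤179, cost 55≤293).
D5: dominated by D3 (sample rate 192≥21, power draw 53≤178, cost 20≤43).
D6: dominated by D1 (sample rate 665≥467, power draw 87≤145, cost 55≤79).
D7: dominated by D1 (sample rate 665≥514, power draw 87≤142, cost 55≤148).
D8: not dominated (best sample rate).
D9: not dominated.
D10: not dominated (best cost).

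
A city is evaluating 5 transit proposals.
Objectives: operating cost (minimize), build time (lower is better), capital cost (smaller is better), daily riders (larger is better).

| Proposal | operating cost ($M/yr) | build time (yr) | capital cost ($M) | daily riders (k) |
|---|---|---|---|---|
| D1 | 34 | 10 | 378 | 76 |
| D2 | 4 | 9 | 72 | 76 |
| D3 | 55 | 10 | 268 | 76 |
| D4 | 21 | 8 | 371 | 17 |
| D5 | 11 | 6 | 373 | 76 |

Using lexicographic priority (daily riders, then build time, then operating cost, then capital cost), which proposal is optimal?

D5

First maximize daily riders: best is 76, kept {D1, D2, D3, D5}.
Then minimize build time: best is 6, kept {D5}.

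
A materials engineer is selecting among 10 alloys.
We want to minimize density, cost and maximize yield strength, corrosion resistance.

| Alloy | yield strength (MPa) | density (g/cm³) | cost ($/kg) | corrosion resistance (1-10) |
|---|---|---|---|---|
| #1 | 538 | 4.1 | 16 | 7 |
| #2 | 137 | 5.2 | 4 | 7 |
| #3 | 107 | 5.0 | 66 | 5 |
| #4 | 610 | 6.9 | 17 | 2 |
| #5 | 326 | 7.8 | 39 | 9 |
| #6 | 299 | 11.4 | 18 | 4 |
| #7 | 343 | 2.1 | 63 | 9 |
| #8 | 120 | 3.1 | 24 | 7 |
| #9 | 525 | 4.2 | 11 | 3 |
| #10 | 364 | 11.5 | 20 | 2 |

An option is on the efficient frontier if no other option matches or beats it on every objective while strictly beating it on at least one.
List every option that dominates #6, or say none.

#1: yield strength 538≥299, density 4.1≤11.4, cost 16≤18, corrosion resistance 7≥4 — dominates #6.
Others (#2, #3, #4, #5, #7, #8, #9, #10) are each worse than #6 on at least one objective.

#1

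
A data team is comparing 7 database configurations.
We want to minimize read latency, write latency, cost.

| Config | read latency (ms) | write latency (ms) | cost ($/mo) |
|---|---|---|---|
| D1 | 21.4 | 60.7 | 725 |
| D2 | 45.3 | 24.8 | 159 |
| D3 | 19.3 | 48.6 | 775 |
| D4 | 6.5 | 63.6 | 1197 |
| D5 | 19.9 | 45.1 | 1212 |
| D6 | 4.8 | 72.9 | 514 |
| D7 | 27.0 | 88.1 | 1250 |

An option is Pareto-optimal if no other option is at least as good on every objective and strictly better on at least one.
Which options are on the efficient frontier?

D1: not dominated.
D2: not dominated (best write latency).
D3: not dominated.
D4: not dominated.
D5: not dominated.
D6: not dominated (best read latency).
D7: dominated by D1 (read latency 21.4≤27.0, write latency 60.7≤88.1, cost 725≤1250).

D1, D2, D3, D4, D5, D6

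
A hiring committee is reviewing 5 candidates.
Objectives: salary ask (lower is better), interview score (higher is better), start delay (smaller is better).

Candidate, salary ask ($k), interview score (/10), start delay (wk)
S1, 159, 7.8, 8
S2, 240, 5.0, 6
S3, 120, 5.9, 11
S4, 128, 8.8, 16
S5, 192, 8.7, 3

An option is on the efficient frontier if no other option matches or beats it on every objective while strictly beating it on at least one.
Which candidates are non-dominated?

S1: not dominated.
S2: dominated by S5 (salary ask 192≤240, interview score 8.7≥5.0, start delay 3≤6).
S3: not dominated (best salary ask).
S4: not dominated (best interview score).
S5: not dominated (best start delay).

S1, S3, S4, S5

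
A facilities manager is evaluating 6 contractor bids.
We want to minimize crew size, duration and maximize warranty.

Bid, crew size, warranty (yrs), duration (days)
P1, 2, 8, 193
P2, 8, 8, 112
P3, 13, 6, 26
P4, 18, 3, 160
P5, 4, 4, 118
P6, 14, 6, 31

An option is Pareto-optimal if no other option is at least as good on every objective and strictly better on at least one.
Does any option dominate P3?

P1: worse on duration (193 vs 26).
P2: worse on duration (112 vs 26).
P4: worse on crew size (18 vs 13).
P5: worse on warranty (4 vs 6).
P6: worse on crew size (14 vs 13).
No option is at least as good as P3 on every objective and strictly better on one.

No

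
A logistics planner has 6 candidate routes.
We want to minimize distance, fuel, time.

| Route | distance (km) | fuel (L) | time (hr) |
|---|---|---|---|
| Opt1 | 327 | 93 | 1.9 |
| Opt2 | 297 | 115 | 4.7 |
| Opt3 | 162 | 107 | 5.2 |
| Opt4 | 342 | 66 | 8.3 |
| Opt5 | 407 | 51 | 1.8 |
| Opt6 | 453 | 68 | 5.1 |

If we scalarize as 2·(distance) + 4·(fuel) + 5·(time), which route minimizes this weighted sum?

Opt1: 2·327 + 4·93 + 5·1.9 = 1035.5
Opt2: 2·297 + 4·115 + 5·4.7 = 1077.5
Opt3: 2·162 + 4·107 + 5·5.2 = 778.0
Opt4: 2·342 + 4·66 + 5·8.3 = 989.5
Opt5: 2·407 + 4·51 + 5·1.8 = 1027.0
Opt6: 2·453 + 4·68 + 5·5.1 = 1203.5
Lowest: Opt3 at 778.0.

Opt3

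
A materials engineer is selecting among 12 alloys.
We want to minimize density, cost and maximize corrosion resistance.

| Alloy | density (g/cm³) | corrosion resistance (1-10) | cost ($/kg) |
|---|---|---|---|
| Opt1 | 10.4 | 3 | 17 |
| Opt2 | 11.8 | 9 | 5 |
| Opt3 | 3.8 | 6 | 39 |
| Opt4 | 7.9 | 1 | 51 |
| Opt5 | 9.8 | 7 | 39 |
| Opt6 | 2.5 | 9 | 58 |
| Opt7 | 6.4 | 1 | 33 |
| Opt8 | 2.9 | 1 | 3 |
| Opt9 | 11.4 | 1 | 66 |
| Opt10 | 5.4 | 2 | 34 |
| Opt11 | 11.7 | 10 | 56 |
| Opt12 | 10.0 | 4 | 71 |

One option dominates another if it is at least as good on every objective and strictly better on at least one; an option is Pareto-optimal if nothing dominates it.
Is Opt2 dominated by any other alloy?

Opt1: worse on corrosion resistance (3 vs 9).
Opt3: worse on corrosion resistance (6 vs 9).
Opt4: worse on corrosion resistance (1 vs 9).
Opt5: worse on corrosion resistance (7 vs 9).
Opt6: worse on cost (58 vs 5).
Opt7: worse on corrosion resistance (1 vs 9).
Opt8: worse on corrosion resistance (1 vs 9).
Opt9: worse on corrosion resistance (1 vs 9).
Opt10: worse on corrosion resistance (2 vs 9).
Opt11: worse on cost (56 vs 5).
Opt12: worse on corrosion resistance (4 vs 9).
No option is at least as good as Opt2 on every objective and strictly better on one.

No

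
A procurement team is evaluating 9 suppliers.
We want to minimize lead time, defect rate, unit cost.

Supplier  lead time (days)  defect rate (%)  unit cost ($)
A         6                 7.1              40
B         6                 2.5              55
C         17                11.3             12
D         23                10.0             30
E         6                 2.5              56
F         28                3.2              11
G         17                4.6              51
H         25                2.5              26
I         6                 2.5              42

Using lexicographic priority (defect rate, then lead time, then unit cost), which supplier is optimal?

First minimize defect rate: best is 2.5, kept {B, E, H, I}.
Then minimize lead time: best is 6, kept {B, E, I}.
Then minimize unit cost: best is 42, kept {I}.

I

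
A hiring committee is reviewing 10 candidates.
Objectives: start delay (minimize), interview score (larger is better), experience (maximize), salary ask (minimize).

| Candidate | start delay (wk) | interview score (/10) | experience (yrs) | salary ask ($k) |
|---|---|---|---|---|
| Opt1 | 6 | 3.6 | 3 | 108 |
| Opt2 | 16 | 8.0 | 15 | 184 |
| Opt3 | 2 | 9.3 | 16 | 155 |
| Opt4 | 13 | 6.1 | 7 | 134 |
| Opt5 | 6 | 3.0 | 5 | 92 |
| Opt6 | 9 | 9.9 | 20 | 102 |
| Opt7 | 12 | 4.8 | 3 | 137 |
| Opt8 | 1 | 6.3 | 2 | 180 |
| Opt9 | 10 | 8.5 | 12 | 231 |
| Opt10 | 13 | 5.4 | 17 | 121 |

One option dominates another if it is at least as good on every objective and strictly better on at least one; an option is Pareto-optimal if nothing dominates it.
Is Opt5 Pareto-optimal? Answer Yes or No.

Opt1: worse on experience (3 vs 5).
Opt2: worse on start delay (16 vs 6).
Opt3: worse on salary ask (155 vs 92).
Opt4: worse on start delay (13 vs 6).
Opt6: worse on start delay (9 vs 6).
Opt7: worse on start delay (12 vs 6).
Opt8: worse on experience (2 vs 5).
Opt9: worse on start delay (10 vs 6).
Opt10: worse on start delay (13 vs 6).
No option is at least as good as Opt5 on every objective and strictly better on one.

Yes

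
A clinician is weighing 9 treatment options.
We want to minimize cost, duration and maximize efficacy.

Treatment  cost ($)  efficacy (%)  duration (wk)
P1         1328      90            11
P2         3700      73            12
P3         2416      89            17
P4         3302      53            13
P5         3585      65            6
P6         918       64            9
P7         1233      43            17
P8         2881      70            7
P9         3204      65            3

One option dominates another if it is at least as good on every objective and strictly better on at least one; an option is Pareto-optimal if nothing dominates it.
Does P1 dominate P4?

Yes

P1 vs P4: cost 1328≤3302, efficacy 90≥53, duration 11≤13 — P1 is at least as good on every objective with at least one strict improvement.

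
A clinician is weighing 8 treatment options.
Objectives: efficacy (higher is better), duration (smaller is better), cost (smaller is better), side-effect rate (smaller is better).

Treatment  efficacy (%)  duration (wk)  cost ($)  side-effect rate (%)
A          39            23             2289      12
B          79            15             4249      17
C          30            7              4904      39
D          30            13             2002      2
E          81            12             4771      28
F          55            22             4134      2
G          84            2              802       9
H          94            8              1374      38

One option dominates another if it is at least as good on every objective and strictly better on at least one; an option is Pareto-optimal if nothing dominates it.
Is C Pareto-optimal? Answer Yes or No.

G vs C: efficacy 84≥30, duration 2≤7, cost 802≤4904, side-effect rate 9≤39 — G is at least as good on every objective and strictly better on at least one, so G dominates C.

No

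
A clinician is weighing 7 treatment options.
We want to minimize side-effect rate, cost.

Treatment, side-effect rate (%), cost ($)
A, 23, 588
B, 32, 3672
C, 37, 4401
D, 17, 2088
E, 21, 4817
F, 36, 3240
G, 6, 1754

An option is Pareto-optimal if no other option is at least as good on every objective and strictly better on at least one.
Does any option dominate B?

Yes

A vs B: side-effect rate 23≤32, cost 588≤3672 — A is at least as good on every objective and strictly better on at least one, so A dominates B.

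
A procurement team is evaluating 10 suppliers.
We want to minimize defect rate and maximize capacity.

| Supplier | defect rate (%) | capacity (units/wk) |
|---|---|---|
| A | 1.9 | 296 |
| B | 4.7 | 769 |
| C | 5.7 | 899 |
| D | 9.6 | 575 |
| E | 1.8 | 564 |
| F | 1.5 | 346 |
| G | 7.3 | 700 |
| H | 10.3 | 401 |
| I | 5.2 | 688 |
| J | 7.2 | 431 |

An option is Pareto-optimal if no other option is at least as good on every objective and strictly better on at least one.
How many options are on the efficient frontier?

A: dominated by E (defect rate 1.8≤1.9, capacity 564≥296).
B: not dominated.
C: not dominated (best capacity).
D: dominated by B (defect rate 4.7≤9.6, capacity 769≥575).
E: not dominated.
F: not dominated (best defect rate).
G: dominated by B (defect rate 4.7≤7.3, capacity 769≥700).
H: dominated by B (defect rate 4.7≤10.3, capacity 769≥401).
I: dominated by B (defect rate 4.7≤5.2, capacity 769≥688).
J: dominated by B (defect rate 4.7≤7.2, capacity 769≥431).
Pareto-optimal: B, C, E, F → 4.

4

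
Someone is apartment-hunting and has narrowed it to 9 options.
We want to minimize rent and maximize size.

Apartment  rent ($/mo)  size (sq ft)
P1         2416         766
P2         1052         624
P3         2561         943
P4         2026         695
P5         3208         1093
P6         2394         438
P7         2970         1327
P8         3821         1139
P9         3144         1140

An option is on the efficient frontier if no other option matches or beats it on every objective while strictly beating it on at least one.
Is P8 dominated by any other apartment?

P7 vs P8: rent 2970≤3821, size 1327≥1139 — P7 is at least as good on every objective and strictly better on at least one, so P7 dominates P8.

Yes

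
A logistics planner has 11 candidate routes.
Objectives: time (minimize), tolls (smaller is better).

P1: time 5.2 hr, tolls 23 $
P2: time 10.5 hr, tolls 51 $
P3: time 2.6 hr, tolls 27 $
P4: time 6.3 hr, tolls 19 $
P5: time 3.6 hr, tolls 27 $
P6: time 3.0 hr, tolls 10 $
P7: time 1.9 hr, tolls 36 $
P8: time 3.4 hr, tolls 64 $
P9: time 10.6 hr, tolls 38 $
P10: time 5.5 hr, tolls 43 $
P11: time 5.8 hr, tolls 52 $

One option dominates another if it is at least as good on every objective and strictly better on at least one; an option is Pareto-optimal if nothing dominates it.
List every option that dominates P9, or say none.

P1: time 5.2≤10.6, tolls 23≤38 — dominates P9.
P3: time 2.6≤10.6, tolls 27≤38 — dominates P9.
P4: time 6.3≤10.6, tolls 19≤38 — dominates P9.
P5: time 3.6≤10.6, tolls 27≤38 — dominates P9.
P6: time 3.0≤10.6, tolls 10≤38 — dominates P9.
P7: time 1.9≤10.6, tolls 36≤38 — dominates P9.
Others (P2, P8, P10, P11) are each worse than P9 on at least one objective.

P1, P3, P4, P5, P6, P7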